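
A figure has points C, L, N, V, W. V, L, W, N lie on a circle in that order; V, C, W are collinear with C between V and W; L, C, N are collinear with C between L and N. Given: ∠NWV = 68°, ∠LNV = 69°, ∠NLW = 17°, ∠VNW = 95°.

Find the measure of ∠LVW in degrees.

1. ∠LWV = 69°  [same arc VL]
2. ∠VLW = 85°  [cyclic VLWN, opposite ∠L+∠N]
3. ∠LVW = 26°  [△VLW]

∠LVW = 26°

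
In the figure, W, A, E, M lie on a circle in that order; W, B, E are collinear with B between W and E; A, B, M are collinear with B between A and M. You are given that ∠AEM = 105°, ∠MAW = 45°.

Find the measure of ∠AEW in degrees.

∠AEW = 60°

1. ∠AWM = 75°  [cyclic WAEM, opposite ∠W+∠E]
2. ∠AMW = 60°  [△WAM]
3. ∠AEW = 60°  [same arc WA]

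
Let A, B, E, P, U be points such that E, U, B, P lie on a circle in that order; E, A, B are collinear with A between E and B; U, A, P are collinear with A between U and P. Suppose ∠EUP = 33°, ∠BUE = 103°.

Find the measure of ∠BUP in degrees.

1. ∠EBP = 33°  [same arc EP]
2. ∠BPE = 77°  [cyclic EUBP, opposite ∠U+∠P]
3. ∠BEP = 70°  [△EBP]
4. ∠BUP = 70°  [same arc BP]

∠BUP = 70°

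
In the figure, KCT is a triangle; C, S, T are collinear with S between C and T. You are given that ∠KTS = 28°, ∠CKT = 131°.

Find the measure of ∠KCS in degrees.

1. ∠CTK = 28°  [S on ray TC]
2. ∠KCT = 21°  [△KCT]
3. ∠KCS = 21°  [S on ray CT]

∠KCS = 21°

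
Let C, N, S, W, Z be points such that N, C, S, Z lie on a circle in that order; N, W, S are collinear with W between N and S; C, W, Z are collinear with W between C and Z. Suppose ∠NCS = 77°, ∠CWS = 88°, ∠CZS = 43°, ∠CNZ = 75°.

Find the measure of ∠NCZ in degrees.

∠NCZ = 45°

1. ∠CWN = 92°  [linear pair at W on NS]
2. ∠CNS = 43°  [same arc CS]
3. ∠NCZ = 45°  [△NWC]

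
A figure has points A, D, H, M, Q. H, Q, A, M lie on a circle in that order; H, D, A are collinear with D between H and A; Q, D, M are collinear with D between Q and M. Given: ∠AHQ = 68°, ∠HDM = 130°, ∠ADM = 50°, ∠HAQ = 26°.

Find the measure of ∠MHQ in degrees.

1. ∠HDQ = 50°  [vertical angles at D]
2. ∠HMQ = 26°  [same arc HQ]
3. ∠HQM = 62°  [△HDQ]
4. ∠MHQ = 92°  [△HQM]

∠MHQ = 92°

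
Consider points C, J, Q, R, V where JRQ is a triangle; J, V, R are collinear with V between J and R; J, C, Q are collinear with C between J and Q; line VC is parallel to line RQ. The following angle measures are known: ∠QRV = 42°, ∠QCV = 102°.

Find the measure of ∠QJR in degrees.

∠QJR = 60°

1. ∠JRQ = 42°  [V on ray RJ]
2. ∠JCV = 78°  [linear pair at C on JQ]
3. ∠CVJ = 42°  [VC∥RQ, corresponding at V]
4. ∠CJV = 60°  [△JVC]
5. ∠QJR = 60°  [V on JR, C on JQ]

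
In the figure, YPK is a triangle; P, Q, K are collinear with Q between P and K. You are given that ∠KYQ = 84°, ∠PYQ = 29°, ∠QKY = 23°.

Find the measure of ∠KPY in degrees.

∠KPY = 44°

1. ∠KQY = 73°  [△YQK]
2. ∠PQY = 107°  [linear pair at Q on PK]
3. ∠QPY = 44°  [△YPQ]
4. ∠KPY = 44°  [Q on ray PK]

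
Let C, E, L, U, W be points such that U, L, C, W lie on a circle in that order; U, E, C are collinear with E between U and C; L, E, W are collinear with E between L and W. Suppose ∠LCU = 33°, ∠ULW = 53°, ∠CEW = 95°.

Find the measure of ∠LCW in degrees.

1. ∠LWU = 33°  [same arc UL]
2. ∠LUW = 94°  [△ULW]
3. ∠LCW = 86°  [cyclic ULCW, opposite ∠U+∠C]

∠LCW = 86°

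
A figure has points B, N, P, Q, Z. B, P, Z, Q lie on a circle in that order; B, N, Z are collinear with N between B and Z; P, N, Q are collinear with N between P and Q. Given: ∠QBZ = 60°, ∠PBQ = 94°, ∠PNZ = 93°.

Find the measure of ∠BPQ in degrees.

1. ∠BNQ = 93°  [vertical angles at N]
2. ∠BQP = 27°  [△BNQ]
3. ∠BPQ = 59°  [△BPQ]

∠BPQ = 59°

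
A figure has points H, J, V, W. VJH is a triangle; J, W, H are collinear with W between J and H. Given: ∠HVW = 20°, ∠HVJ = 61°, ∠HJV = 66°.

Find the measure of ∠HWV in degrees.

1. ∠JHV = 53°  [△VJH]
2. ∠VHW = 53°  [W on ray HJ]
3. ∠HWV = 107°  [△VWH]

∠HWV = 107°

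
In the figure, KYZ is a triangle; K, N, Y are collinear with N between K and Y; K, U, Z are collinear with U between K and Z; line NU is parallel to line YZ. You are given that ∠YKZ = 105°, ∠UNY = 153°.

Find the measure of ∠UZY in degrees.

1. ∠NKU = 105°  [N on KY, U on KZ]
2. ∠KNU = 27°  [linear pair at N on KY]
3. ∠KUN = 48°  [△KNU]
4. ∠NUZ = 132°  [linear pair at U on KZ]
5. ∠UZY = 48°  [NU∥YZ, co-interior at Z–U]

∠UZY = 48°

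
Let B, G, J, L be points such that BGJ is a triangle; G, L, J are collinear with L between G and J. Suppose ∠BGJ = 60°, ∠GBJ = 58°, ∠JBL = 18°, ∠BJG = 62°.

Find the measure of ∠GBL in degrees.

1. ∠BGL = 60°  [L on ray GJ]
2. ∠BJL = 62°  [L on ray JG]
3. ∠BLJ = 100°  [△BLJ]
4. ∠BLG = 80°  [linear pair at L on GJ]
5. ∠GBL = 40°  [△BGL]

∠GBL = 40°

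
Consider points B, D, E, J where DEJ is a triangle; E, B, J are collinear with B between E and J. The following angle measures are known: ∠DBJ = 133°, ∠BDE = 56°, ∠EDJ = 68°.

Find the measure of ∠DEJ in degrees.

∠DEJ = 77°

1. ∠DBE = 47°  [linear pair at B on EJ]
2. ∠BED = 77°  [△DEB]
3. ∠DEJ = 77°  [B on ray EJ]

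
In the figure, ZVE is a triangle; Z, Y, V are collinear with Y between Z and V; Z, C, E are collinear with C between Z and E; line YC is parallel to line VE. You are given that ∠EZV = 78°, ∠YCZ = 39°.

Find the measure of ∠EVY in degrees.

∠EVY = 63°

1. ∠CZY = 78°  [Y on ZV, C on ZE]
2. ∠CYZ = 63°  [△ZYC]
3. ∠CYV = 117°  [linear pair at Y on ZV]
4. ∠EVY = 63°  [YC∥VE, co-interior at V–Y]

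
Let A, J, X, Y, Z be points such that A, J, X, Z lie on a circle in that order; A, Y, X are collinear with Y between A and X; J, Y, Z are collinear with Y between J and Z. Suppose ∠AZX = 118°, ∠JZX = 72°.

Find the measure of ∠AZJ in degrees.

∠AZJ = 46°

1. ∠AJX = 62°  [cyclic AJXZ, opposite ∠J+∠Z]
2. ∠JAX = 72°  [same arc JX]
3. ∠AXJ = 46°  [△AJX]
4. ∠AZJ = 46°  [same arc AJ]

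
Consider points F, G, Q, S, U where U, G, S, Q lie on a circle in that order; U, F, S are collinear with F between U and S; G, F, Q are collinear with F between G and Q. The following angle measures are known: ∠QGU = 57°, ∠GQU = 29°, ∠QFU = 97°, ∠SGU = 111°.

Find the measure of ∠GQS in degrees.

1. ∠QSU = 57°  [same arc UQ]
2. ∠QFS = 83°  [linear pair at F on US]
3. ∠GQS = 40°  [△SFQ]

∠GQS = 40°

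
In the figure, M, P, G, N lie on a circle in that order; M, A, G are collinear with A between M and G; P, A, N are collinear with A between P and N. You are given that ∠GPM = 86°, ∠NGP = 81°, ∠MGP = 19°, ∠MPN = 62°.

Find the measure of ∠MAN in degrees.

1. ∠GNM = 94°  [cyclic MPGN, opposite ∠P+∠N]
2. ∠MNP = 19°  [same arc MP]
3. ∠MGN = 62°  [same arc MN]
4. ∠GMN = 24°  [△MGN]
5. ∠MAN = 137°  [△MAN]

∠MAN = 137°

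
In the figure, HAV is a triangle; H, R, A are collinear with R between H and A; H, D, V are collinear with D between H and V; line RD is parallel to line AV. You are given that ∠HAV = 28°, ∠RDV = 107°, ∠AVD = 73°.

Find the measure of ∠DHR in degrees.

1. ∠DRH = 28°  [RD∥AV, corresponding at R]
2. ∠HDR = 73°  [linear pair at D on HV]
3. ∠DHR = 79°  [△HRD]

∠DHR = 79°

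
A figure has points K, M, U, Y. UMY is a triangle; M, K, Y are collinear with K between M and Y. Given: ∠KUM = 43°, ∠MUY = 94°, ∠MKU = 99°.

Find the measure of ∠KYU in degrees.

1. ∠KMU = 38°  [△UMK]
2. ∠UMY = 38°  [K on ray MY]
3. ∠MYU = 48°  [△UMY]
4. ∠KYU = 48°  [K on ray YM]

∠KYU = 48°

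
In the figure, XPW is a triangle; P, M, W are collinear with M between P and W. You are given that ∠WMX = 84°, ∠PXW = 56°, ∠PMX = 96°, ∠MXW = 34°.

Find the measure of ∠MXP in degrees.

1. ∠MWX = 62°  [△XMW]
2. ∠PWX = 62°  [M on ray WP]
3. ∠WPX = 62°  [△XPW]
4. ∠MPX = 62°  [M on ray PW]
5. ∠MXP = 22°  [△XPM]

∠MXP = 22°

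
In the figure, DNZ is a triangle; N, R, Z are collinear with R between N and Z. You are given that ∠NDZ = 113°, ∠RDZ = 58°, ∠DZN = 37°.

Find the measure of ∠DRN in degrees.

∠DRN = 95°

1. ∠DZR = 37°  [R on ray ZN]
2. ∠DRZ = 85°  [△DRZ]
3. ∠DRN = 95°  [linear pair at R on NZ]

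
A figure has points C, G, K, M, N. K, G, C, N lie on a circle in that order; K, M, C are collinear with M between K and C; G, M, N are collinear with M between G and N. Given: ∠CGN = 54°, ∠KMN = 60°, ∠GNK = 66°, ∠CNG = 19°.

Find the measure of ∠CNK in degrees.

1. ∠CKN = 54°  [same arc CN]
2. ∠CMN = 120°  [linear pair at M on KC]
3. ∠KCN = 41°  [△CMN]
4. ∠CNK = 85°  [△KCN]

∠CNK = 85°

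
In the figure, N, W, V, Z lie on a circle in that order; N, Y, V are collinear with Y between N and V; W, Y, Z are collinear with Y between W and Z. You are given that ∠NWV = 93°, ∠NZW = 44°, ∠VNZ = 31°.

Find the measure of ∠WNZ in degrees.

∠WNZ = 74°

1. ∠NZV = 87°  [cyclic NWVZ, opposite ∠W+∠Z]
2. ∠NVZ = 62°  [△NVZ]
3. ∠NWZ = 62°  [same arc NZ]
4. ∠WNZ = 74°  [△NWZ]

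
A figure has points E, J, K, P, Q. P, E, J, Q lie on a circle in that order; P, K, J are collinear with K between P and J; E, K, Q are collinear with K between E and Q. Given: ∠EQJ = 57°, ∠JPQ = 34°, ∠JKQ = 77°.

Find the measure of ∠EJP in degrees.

∠EJP = 43°

1. ∠EPJ = 57°  [same arc EJ]
2. ∠PJQ = 46°  [△JKQ]
3. ∠JQP = 100°  [△PJQ]
4. ∠JEP = 80°  [cyclic PEJQ, opposite ∠E+∠Q]
5. ∠EJP = 43°  [△PEJ]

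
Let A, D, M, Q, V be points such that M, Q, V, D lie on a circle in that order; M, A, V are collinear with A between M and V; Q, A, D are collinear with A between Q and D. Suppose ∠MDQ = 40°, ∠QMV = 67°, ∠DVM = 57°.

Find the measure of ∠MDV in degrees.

∠MDV = 107°

1. ∠MVQ = 40°  [same arc MQ]
2. ∠MQV = 73°  [△MQV]
3. ∠MDV = 107°  [cyclic MQVD, opposite ∠Q+∠D]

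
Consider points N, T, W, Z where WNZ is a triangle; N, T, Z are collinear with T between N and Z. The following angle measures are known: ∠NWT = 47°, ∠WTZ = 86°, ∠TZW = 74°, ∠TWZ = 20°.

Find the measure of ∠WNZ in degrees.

∠WNZ = 39°

1. ∠NTW = 94°  [linear pair at T on NZ]
2. ∠TNW = 39°  [△WNT]
3. ∠WNZ = 39°  [T on ray NZ]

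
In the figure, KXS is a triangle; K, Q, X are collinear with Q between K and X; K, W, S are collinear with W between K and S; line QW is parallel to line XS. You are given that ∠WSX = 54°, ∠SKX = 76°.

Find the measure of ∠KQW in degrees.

1. ∠KSX = 54°  [W on ray SK]
2. ∠KXS = 50°  [△KXS]
3. ∠KQW = 50°  [QW∥XS, corresponding at Q]

∠KQW = 50°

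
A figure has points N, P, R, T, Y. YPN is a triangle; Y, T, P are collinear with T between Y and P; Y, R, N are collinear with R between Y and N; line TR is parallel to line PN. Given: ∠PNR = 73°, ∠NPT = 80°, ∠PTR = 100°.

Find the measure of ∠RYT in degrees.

1. ∠PNY = 73°  [R on ray NY]
2. ∠RTY = 80°  [linear pair at T on YP]
3. ∠TRY = 73°  [TR∥PN, corresponding at R]
4. ∠RYT = 27°  [△YTR]

∠RYT = 27°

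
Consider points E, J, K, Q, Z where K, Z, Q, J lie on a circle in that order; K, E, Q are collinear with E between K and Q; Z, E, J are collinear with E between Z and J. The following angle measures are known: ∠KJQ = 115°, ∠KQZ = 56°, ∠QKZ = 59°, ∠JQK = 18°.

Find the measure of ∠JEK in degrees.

∠JEK = 77°

1. ∠JKQ = 47°  [△KQJ]
2. ∠KJZ = 56°  [same arc KZ]
3. ∠JEK = 77°  [△KEJ]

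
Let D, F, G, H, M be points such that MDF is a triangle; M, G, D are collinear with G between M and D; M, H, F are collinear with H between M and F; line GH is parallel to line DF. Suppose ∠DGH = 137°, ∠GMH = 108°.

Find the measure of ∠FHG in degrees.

∠FHG = 151°

1. ∠HGM = 43°  [linear pair at G on MD]
2. ∠GHM = 29°  [△MGH]
3. ∠FHG = 151°  [linear pair at H on MF]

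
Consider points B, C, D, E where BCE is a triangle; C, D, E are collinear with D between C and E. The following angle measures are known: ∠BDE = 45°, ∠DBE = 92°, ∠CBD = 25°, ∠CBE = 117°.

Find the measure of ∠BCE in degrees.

∠BCE = 20°

1. ∠BDC = 135°  [linear pair at D on CE]
2. ∠BCD = 20°  [△BCD]
3. ∠BCE = 20°  [D on ray CE]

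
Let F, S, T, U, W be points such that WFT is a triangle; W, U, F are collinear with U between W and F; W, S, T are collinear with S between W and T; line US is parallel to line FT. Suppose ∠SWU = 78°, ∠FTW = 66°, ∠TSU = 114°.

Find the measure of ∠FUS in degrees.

∠FUS = 144°

1. ∠FWT = 78°  [U on WF, S on WT]
2. ∠TFW = 36°  [△WFT]
3. ∠SUW = 36°  [US∥FT, corresponding at U]
4. ∠FUS = 144°  [linear pair at U on WF]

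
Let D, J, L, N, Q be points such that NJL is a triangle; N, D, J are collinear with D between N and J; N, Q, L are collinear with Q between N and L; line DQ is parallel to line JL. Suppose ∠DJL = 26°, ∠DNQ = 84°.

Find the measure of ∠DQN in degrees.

1. ∠LJN = 26°  [D on ray JN]
2. ∠JNL = 84°  [D on NJ, Q on NL]
3. ∠JLN = 70°  [△NJL]
4. ∠DQN = 70°  [DQ∥JL, corresponding at Q]

∠DQN = 70°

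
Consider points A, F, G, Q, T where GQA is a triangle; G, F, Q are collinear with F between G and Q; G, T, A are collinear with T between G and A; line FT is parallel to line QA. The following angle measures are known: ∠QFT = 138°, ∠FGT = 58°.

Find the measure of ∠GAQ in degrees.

1. ∠GFT = 42°  [linear pair at F on GQ]
2. ∠FTG = 80°  [△GFT]
3. ∠GAQ = 80°  [FT∥QA, corresponding at T]

∠GAQ = 80°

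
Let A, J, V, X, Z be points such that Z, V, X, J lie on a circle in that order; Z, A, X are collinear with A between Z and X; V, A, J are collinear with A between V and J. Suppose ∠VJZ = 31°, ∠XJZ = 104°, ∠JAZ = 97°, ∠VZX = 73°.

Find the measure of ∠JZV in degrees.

∠JZV = 125°

1. ∠JZX = 52°  [△ZAJ]
2. ∠JXZ = 24°  [△ZXJ]
3. ∠JVZ = 24°  [same arc ZJ]
4. ∠JZV = 125°  [△ZVJ]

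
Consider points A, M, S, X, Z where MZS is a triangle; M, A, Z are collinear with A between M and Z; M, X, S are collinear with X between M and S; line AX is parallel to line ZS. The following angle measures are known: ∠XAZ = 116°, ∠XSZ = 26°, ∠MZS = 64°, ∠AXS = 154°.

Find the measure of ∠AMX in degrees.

∠AMX = 90°

1. ∠MAX = 64°  [linear pair at A on MZ]
2. ∠AXM = 26°  [linear pair at X on MS]
3. ∠AMX = 90°  [△MAX]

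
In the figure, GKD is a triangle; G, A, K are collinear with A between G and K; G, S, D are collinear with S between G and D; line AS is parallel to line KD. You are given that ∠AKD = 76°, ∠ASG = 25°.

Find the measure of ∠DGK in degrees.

1. ∠DKG = 76°  [A on ray KG]
2. ∠GDK = 25°  [AS∥KD, corresponding at S]
3. ∠DGK = 79°  [△GKD]

∠DGK = 79°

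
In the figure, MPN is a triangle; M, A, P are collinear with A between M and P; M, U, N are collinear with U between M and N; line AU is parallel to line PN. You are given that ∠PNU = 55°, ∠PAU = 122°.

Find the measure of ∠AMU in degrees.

1. ∠MNP = 55°  [U on ray NM]
2. ∠MAU = 58°  [linear pair at A on MP]
3. ∠AUM = 55°  [AU∥PN, corresponding at U]
4. ∠AMU = 67°  [△MAU]

∠AMU = 67°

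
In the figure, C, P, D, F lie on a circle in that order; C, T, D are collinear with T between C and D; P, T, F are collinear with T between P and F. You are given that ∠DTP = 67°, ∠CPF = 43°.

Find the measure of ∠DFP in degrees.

1. ∠CTF = 67°  [vertical angles at T]
2. ∠CDF = 43°  [same arc CF]
3. ∠DTF = 113°  [linear pair at T on CD]
4. ∠DFP = 24°  [△DTF]

∠DFP = 24°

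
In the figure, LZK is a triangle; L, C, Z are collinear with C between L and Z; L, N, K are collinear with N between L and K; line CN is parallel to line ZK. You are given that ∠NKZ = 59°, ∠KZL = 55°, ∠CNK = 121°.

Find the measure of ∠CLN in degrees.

1. ∠LKZ = 59°  [N on ray KL]
2. ∠KLZ = 66°  [△LZK]
3. ∠CLN = 66°  [C on LZ, N on LK]

∠CLN = 66°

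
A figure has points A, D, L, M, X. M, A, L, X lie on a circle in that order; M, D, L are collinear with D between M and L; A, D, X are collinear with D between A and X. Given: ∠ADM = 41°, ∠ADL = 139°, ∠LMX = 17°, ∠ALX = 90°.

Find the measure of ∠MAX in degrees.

∠MAX = 66°

1. ∠MDX = 139°  [vertical angles at D]
2. ∠AXM = 24°  [△MDX]
3. ∠AMX = 90°  [cyclic MALX, opposite ∠M+∠L]
4. ∠MAX = 66°  [△MAX]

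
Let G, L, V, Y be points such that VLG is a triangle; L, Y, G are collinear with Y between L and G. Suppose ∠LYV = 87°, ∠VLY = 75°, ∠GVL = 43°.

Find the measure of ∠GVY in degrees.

1. ∠GYV = 93°  [linear pair at Y on LG]
2. ∠GLV = 75°  [Y on ray LG]
3. ∠LGV = 62°  [△VLG]
4. ∠VGY = 62°  [Y on ray GL]
5. ∠GVY = 25°  [△VYG]

∠GVY = 25°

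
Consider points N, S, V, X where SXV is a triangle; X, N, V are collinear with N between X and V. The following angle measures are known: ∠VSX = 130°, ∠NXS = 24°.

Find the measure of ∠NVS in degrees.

∠NVS = 26°

1. ∠SXV = 24°  [N on ray XV]
2. ∠SVX = 26°  [△SXV]
3. ∠NVS = 26°  [N on ray VX]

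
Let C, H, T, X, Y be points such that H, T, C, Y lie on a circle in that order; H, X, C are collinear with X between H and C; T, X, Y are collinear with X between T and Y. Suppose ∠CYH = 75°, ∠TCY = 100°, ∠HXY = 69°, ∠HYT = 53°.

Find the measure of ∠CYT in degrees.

∠CYT = 22°

1. ∠CTH = 105°  [cyclic HTCY, opposite ∠T+∠Y]
2. ∠HCT = 53°  [same arc HT]
3. ∠CHT = 22°  [△HTC]
4. ∠CYT = 22°  [same arc TC]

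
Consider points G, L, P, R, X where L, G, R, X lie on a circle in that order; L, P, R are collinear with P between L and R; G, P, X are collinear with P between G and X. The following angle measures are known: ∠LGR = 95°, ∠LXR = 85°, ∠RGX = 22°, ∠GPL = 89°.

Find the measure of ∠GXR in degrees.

1. ∠RLX = 22°  [same arc RX]
2. ∠RPX = 89°  [vertical angles at P]
3. ∠LRX = 73°  [△LRX]
4. ∠GXR = 18°  [△RPX]

∠GXR = 18°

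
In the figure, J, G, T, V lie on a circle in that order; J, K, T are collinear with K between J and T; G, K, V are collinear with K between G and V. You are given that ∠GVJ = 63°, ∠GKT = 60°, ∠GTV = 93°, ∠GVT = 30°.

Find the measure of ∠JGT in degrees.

∠JGT = 87°

1. ∠GTJ = 63°  [same arc JG]
2. ∠GJT = 30°  [same arc GT]
3. ∠JGT = 87°  [△JGT]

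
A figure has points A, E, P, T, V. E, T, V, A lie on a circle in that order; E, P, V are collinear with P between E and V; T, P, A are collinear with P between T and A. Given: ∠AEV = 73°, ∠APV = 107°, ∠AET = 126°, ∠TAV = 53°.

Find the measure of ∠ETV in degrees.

∠ETV = 93°

1. ∠AVE = 20°  [△VPA]
2. ∠EAV = 87°  [△EVA]
3. ∠ETV = 93°  [cyclic ETVA, opposite ∠T+∠A]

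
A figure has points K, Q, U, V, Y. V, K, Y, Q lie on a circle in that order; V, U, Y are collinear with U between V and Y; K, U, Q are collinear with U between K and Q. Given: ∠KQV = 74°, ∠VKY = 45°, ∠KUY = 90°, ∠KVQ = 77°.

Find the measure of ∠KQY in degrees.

1. ∠KYV = 74°  [same arc VK]
2. ∠KVY = 61°  [△VKY]
3. ∠KQY = 61°  [same arc KY]

∠KQY = 61°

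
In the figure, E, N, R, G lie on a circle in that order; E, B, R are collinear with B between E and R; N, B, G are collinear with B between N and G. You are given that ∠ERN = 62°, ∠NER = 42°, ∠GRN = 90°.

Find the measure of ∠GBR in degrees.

∠GBR = 110°

1. ∠EGN = 62°  [same arc EN]
2. ∠NGR = 42°  [same arc NR]
3. ∠GEN = 90°  [cyclic ENRG, opposite ∠E+∠R]
4. ∠ENG = 28°  [△ENG]
5. ∠ERG = 28°  [same arc EG]
6. ∠GBR = 110°  [△RBG]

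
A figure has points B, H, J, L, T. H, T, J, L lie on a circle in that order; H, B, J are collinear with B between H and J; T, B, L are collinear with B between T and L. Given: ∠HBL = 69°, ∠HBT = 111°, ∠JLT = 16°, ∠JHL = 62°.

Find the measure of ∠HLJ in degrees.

1. ∠JBL = 111°  [linear pair at B on HJ]
2. ∠HJL = 53°  [△JBL]
3. ∠HLJ = 65°  [△HJL]

∠HLJ = 65°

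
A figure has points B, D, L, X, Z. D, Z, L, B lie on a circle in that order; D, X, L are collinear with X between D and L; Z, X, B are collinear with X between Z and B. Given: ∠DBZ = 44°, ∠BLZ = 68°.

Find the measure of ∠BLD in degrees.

∠BLD = 24°

1. ∠BDZ = 112°  [cyclic DZLB, opposite ∠D+∠L]
2. ∠BZD = 24°  [△DZB]
3. ∠BLD = 24°  [same arc DB]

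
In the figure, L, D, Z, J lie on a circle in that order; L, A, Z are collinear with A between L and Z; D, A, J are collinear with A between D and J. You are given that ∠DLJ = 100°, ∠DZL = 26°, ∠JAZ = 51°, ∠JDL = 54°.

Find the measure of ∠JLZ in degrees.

∠JLZ = 25°

1. ∠DJL = 26°  [△LDJ]
2. ∠JAL = 129°  [linear pair at A on LZ]
3. ∠JLZ = 25°  [△LAJ]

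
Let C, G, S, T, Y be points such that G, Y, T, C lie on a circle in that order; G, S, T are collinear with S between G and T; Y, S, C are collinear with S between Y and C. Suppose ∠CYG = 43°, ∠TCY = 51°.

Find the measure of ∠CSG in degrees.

∠CSG = 94°

1. ∠CTG = 43°  [same arc GC]
2. ∠CST = 86°  [△TSC]
3. ∠CSG = 94°  [linear pair at S on GT]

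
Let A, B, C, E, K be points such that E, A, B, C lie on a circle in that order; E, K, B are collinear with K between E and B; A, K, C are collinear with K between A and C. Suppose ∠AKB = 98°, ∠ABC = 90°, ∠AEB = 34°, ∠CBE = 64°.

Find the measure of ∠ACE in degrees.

1. ∠AKE = 82°  [linear pair at K on EB]
2. ∠AEC = 90°  [cyclic EABC, opposite ∠E+∠B]
3. ∠CAE = 64°  [△EKA]
4. ∠ACE = 26°  [△EAC]

∠ACE = 26°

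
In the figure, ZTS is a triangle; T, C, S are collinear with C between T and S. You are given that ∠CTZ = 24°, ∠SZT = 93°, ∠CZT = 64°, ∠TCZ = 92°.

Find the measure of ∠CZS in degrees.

∠CZS = 29°

1. ∠STZ = 24°  [C on ray TS]
2. ∠TSZ = 63°  [△ZTS]
3. ∠SCZ = 88°  [linear pair at C on TS]
4. ∠CSZ = 63°  [C on ray ST]
5. ∠CZS = 29°  [△ZCS]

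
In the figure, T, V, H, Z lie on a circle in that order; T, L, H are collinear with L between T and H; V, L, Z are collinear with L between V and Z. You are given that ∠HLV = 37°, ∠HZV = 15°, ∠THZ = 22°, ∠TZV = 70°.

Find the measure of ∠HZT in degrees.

1. ∠TLZ = 37°  [vertical angles at L]
2. ∠HTZ = 73°  [△TLZ]
3. ∠HZT = 85°  [△THZ]

∠HZT = 85°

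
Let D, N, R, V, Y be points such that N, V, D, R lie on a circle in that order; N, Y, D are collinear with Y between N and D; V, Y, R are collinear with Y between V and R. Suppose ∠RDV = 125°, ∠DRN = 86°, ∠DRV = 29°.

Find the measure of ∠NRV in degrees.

∠NRV = 57°

1. ∠DVN = 94°  [cyclic NVDR, opposite ∠V+∠R]
2. ∠DNV = 29°  [same arc VD]
3. ∠NDV = 57°  [△NVD]
4. ∠NRV = 57°  [same arc NV]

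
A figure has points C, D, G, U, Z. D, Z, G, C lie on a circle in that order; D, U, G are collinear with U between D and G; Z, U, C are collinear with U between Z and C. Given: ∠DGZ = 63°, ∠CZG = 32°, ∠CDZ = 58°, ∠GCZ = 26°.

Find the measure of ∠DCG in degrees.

1. ∠DCZ = 63°  [same arc DZ]
2. ∠CDG = 32°  [same arc GC]
3. ∠CZD = 59°  [△DZC]
4. ∠CGD = 59°  [same arc DC]
5. ∠DCG = 89°  [△DGC]

∠DCG = 89°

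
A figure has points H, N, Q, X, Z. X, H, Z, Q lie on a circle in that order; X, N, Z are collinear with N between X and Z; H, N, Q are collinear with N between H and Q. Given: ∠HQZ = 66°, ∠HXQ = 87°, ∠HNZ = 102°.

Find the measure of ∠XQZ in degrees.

1. ∠HXZ = 66°  [same arc HZ]
2. ∠HZQ = 93°  [cyclic XHZQ, opposite ∠X+∠Z]
3. ∠HNX = 78°  [linear pair at N on XZ]
4. ∠QHX = 36°  [△XNH]
5. ∠QHZ = 21°  [△HZQ]
6. ∠QZX = 36°  [same arc XQ]
7. ∠QXZ = 21°  [same arc ZQ]
8. ∠XQZ = 123°  [△XZQ]

∠XQZ = 123°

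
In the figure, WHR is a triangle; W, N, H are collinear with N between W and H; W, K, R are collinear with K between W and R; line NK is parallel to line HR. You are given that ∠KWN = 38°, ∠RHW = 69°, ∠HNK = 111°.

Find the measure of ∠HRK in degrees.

1. ∠HWR = 38°  [N on WH, K on WR]
2. ∠HRW = 73°  [△WHR]
3. ∠HRK = 73°  [K on ray RW]

∠HRK = 73°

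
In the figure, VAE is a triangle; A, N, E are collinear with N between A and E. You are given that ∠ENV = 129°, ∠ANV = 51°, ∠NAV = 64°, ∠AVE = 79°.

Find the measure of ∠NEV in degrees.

∠NEV = 37°

1. ∠EAV = 64°  [N on ray AE]
2. ∠AEV = 37°  [△VAE]
3. ∠NEV = 37°  [N on ray EA]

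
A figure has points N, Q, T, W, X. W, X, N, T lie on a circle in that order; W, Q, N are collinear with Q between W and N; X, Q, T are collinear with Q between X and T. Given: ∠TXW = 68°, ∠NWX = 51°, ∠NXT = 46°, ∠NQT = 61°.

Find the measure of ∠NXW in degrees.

∠NXW = 114°

1. ∠TNW = 68°  [same arc WT]
2. ∠NWT = 46°  [same arc NT]
3. ∠NTW = 66°  [△WNT]
4. ∠NXW = 114°  [cyclic WXNT, opposite ∠X+∠T]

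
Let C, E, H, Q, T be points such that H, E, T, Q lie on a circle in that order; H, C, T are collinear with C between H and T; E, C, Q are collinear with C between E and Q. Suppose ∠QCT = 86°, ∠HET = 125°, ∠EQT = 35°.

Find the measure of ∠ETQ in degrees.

1. ∠ECH = 86°  [vertical angles at C]
2. ∠EHT = 35°  [same arc ET]
3. ∠ECT = 94°  [linear pair at C on HT]
4. ∠ETH = 20°  [△HET]
5. ∠QET = 66°  [△ECT]
6. ∠ETQ = 79°  [△ETQ]

∠ETQ = 79°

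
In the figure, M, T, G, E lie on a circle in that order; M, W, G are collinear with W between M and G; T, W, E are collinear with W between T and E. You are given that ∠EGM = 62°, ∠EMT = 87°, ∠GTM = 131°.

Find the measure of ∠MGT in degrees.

∠MGT = 31°

1. ∠ETM = 62°  [same arc ME]
2. ∠MET = 31°  [△MTE]
3. ∠MGT = 31°  [same arc MT]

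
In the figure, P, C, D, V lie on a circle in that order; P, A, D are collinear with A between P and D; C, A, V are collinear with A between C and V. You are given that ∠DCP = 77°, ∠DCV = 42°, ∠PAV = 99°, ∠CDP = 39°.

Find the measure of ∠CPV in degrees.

1. ∠DVP = 103°  [cyclic PCDV, opposite ∠C+∠V]
2. ∠DPV = 42°  [same arc DV]
3. ∠CVP = 39°  [△PAV]
4. ∠PDV = 35°  [△PDV]
5. ∠PCV = 35°  [same arc PV]
6. ∠CPV = 106°  [△PCV]

∠CPV = 106°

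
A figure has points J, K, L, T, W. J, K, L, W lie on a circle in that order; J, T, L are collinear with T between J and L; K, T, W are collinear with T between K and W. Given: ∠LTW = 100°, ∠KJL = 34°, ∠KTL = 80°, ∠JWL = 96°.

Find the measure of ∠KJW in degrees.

∠KJW = 72°

1. ∠JTK = 100°  [vertical angles at T]
2. ∠JKW = 46°  [△JTK]
3. ∠JKL = 84°  [cyclic JKLW, opposite ∠K+∠W]
4. ∠JLK = 62°  [△JKL]
5. ∠JWK = 62°  [same arc JK]
6. ∠KJW = 72°  [△JKW]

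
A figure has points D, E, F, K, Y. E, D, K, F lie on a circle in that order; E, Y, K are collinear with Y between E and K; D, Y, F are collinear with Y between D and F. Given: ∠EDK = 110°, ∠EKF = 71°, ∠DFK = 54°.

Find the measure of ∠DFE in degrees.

∠DFE = 16°

1. ∠EFK = 70°  [cyclic EDKF, opposite ∠D+∠F]
2. ∠FEK = 39°  [△EKF]
3. ∠FYK = 55°  [△KYF]
4. ∠EYF = 125°  [linear pair at Y on EK]
5. ∠DFE = 16°  [△EYF]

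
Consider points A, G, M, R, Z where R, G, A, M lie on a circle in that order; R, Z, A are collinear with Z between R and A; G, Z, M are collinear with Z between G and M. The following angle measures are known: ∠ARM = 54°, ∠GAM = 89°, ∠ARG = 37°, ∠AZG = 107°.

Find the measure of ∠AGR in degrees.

1. ∠AGM = 54°  [same arc AM]
2. ∠GAR = 19°  [△GZA]
3. ∠AGR = 124°  [△RGA]

∠AGR = 124°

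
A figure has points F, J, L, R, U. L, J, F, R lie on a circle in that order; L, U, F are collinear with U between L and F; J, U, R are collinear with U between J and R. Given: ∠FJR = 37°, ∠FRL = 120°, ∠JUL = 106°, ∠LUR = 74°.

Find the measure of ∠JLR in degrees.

∠JLR = 88°

1. ∠FLR = 37°  [same arc FR]
2. ∠LFR = 23°  [△LFR]
3. ∠JRL = 69°  [△LUR]
4. ∠LJR = 23°  [same arc LR]
5. ∠JLR = 88°  [△LJR]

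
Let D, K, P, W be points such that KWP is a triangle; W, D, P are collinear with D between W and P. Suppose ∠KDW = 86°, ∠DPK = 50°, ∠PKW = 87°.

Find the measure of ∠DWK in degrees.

∠DWK = 43°

1. ∠KPW = 50°  [D on ray PW]
2. ∠KWP = 43°  [△KWP]
3. ∠DWK = 43°  [D on ray WP]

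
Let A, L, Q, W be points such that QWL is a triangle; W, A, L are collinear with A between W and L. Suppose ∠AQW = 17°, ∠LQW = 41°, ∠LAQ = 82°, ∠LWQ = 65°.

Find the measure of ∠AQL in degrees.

∠AQL = 24°

1. ∠QLW = 74°  [△QWL]
2. ∠ALQ = 74°  [A on ray LW]
3. ∠AQL = 24°  [△QAL]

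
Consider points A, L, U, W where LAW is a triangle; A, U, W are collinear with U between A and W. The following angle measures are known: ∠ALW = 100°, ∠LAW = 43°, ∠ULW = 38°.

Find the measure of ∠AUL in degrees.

1. ∠AWL = 37°  [△LAW]
2. ∠LWU = 37°  [U on ray WA]
3. ∠LUW = 105°  [△LUW]
4. ∠AUL = 75°  [linear pair at U on AW]

∠AUL = 75°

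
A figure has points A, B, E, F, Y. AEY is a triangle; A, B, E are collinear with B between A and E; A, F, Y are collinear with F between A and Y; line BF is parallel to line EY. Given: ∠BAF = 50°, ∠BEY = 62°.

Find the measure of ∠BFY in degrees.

1. ∠EAY = 50°  [B on AE, F on AY]
2. ∠AEY = 62°  [B on ray EA]
3. ∠AYE = 68°  [△AEY]
4. ∠AFB = 68°  [BF∥EY, corresponding at F]
5. ∠BFY = 112°  [linear pair at F on AY]

∠BFY = 112°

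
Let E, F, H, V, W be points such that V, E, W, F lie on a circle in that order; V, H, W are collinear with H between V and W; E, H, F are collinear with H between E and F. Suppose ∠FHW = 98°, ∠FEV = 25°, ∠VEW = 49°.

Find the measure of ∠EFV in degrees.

1. ∠EHV = 98°  [vertical angles at H]
2. ∠EVW = 57°  [△VHE]
3. ∠EWV = 74°  [△VEW]
4. ∠EFV = 74°  [same arc VE]

∠EFV = 74°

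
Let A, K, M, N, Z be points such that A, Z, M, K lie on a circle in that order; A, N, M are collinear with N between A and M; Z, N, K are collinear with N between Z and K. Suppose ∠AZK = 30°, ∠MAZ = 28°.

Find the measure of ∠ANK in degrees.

∠ANK = 58°

1. ∠AMK = 30°  [same arc AK]
2. ∠MKZ = 28°  [same arc ZM]
3. ∠KNM = 122°  [△MNK]
4. ∠ANK = 58°  [linear pair at N on AM]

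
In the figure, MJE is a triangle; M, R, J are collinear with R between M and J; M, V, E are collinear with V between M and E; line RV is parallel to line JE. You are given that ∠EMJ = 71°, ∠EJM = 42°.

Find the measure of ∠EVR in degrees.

∠EVR = 113°

1. ∠JEM = 67°  [△MJE]
2. ∠MVR = 67°  [RV∥JE, corresponding at V]
3. ∠EVR = 113°  [linear pair at V on ME]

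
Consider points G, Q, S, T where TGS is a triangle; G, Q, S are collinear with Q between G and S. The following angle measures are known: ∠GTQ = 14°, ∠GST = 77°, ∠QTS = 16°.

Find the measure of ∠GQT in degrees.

∠GQT = 93°

1. ∠QST = 77°  [Q on ray SG]
2. ∠SQT = 87°  [△TQS]
3. ∠GQT = 93°  [linear pair at Q on GS]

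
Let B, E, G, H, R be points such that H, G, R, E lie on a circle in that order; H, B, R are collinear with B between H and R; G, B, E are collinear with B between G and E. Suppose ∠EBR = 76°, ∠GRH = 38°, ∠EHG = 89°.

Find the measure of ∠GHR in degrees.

1. ∠GBH = 76°  [vertical angles at B]
2. ∠GEH = 38°  [same arc HG]
3. ∠EGH = 53°  [△HGE]
4. ∠GHR = 51°  [△HBG]

∠GHR = 51°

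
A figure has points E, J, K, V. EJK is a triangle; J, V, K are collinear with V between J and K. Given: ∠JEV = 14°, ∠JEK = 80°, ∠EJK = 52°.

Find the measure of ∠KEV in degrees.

∠KEV = 66°

1. ∠EKJ = 48°  [△EJK]
2. ∠EJV = 52°  [V on ray JK]
3. ∠EKV = 48°  [V on ray KJ]
4. ∠EVJ = 114°  [△EJV]
5. ∠EVK = 66°  [linear pair at V on JK]
6. ∠KEV = 66°  [△EVK]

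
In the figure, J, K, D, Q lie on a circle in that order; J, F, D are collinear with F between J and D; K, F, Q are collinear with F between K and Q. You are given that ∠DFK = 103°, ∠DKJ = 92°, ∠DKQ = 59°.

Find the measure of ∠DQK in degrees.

∠DQK = 70°

1. ∠JDK = 18°  [△KFD]
2. ∠DJK = 70°  [△JKD]
3. ∠DQK = 70°  [same arc KD]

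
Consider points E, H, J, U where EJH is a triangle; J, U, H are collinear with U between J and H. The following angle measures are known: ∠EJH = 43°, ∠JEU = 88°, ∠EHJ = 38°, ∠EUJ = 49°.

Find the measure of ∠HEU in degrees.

1. ∠EHU = 38°  [U on ray HJ]
2. ∠EUH = 131°  [linear pair at U on JH]
3. ∠HEU = 11°  [△EUH]

∠HEU = 11°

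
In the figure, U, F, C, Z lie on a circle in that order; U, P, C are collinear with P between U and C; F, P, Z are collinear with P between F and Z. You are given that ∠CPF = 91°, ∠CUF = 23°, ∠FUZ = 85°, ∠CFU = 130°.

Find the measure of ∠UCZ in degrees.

∠UCZ = 68°

1. ∠UPZ = 91°  [vertical angles at P]
2. ∠CZF = 23°  [same arc FC]
3. ∠CPZ = 89°  [linear pair at P on UC]
4. ∠UCZ = 68°  [△CPZ]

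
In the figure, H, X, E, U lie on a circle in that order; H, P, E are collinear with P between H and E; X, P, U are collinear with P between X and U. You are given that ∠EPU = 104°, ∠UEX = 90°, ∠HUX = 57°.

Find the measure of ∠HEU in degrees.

1. ∠UHX = 90°  [cyclic HXEU, opposite ∠H+∠E]
2. ∠HXU = 33°  [△HXU]
3. ∠HEU = 33°  [same arc HU]

∠HEU = 33°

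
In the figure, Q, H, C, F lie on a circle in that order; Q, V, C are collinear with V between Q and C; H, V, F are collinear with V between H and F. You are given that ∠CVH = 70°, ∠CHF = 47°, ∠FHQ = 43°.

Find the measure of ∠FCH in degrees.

1. ∠FVQ = 70°  [vertical angles at V]
2. ∠FCQ = 43°  [same arc QF]
3. ∠CVF = 110°  [linear pair at V on QC]
4. ∠CFH = 27°  [△CVF]
5. ∠FCH = 106°  [△HCF]

∠FCH = 106°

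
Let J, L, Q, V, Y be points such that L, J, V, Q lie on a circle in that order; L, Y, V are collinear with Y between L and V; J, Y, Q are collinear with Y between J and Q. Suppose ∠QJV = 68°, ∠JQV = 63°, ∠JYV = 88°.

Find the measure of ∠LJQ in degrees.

∠LJQ = 25°

1. ∠JLV = 63°  [same arc JV]
2. ∠JYL = 92°  [linear pair at Y on LV]
3. ∠LJQ = 25°  [△LYJ]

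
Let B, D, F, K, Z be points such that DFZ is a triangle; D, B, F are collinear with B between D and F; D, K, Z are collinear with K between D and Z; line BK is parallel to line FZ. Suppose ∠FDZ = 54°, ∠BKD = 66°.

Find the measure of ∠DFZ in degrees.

∠DFZ = 60°

1. ∠BDK = 54°  [B on DF, K on DZ]
2. ∠DBK = 60°  [△DBK]
3. ∠DFZ = 60°  [BK∥FZ, corresponding at B]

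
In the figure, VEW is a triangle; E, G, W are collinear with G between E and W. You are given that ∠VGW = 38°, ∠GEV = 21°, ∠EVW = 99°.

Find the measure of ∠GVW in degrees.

1. ∠VEW = 21°  [G on ray EW]
2. ∠EWV = 60°  [△VEW]
3. ∠GWV = 60°  [G on ray WE]
4. ∠GVW = 82°  [△VGW]

∠GVW = 82°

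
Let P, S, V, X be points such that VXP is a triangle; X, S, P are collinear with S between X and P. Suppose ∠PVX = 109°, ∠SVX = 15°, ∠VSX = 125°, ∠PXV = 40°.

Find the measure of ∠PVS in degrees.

∠PVS = 94°

1. ∠VPX = 31°  [△VXP]
2. ∠PSV = 55°  [linear pair at S on XP]
3. ∠SPV = 31°  [S on ray PX]
4. ∠PVS = 94°  [△VSP]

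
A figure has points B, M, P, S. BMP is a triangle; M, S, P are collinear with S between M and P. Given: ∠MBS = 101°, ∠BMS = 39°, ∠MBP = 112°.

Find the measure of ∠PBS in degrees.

1. ∠BSM = 40°  [△BMS]
2. ∠BMP = 39°  [S on ray MP]
3. ∠BPM = 29°  [△BMP]
4. ∠BSP = 140°  [linear pair at S on MP]
5. ∠BPS = 29°  [S on ray PM]
6. ∠PBS = 11°  [△BSP]

∠PBS = 11°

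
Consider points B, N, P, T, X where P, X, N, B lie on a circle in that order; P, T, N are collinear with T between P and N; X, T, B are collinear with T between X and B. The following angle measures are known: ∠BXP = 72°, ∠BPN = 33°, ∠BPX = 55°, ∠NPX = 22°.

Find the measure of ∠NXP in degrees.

1. ∠BNP = 72°  [same arc PB]
2. ∠NBP = 75°  [△PNB]
3. ∠NXP = 105°  [cyclic PXNB, opposite ∠X+∠B]

∠NXP = 105°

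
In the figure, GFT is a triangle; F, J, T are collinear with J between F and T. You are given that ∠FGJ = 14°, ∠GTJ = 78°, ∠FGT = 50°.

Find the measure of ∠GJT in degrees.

1. ∠FTG = 78°  [J on ray TF]
2. ∠GFT = 52°  [△GFT]
3. ∠GFJ = 52°  [J on ray FT]
4. ∠FJG = 114°  [△GFJ]
5. ∠GJT = 66°  [linear pair at J on FT]

∠GJT = 66°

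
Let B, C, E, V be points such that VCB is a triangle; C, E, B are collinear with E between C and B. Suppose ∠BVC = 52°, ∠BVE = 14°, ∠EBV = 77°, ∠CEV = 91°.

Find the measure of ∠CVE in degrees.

1. ∠CBV = 77°  [E on ray BC]
2. ∠BCV = 51°  [△VCB]
3. ∠ECV = 51°  [E on ray CB]
4. ∠CVE = 38°  [△VCE]

∠CVE = 38°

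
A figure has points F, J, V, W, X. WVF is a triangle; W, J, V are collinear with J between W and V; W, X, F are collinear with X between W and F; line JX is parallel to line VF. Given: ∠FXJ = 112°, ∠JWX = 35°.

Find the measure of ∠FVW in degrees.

1. ∠JXW = 68°  [linear pair at X on WF]
2. ∠WJX = 77°  [△WJX]
3. ∠FVW = 77°  [JX∥VF, corresponding at J]

∠FVW = 77°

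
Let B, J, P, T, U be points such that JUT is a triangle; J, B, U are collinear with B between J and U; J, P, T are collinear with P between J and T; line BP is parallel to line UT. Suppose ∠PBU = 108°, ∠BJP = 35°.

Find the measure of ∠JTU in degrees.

∠JTU = 73°

1. ∠JBP = 72°  [linear pair at B on JU]
2. ∠BPJ = 73°  [△JBP]
3. ∠JTU = 73°  [BP∥UT, corresponding at P]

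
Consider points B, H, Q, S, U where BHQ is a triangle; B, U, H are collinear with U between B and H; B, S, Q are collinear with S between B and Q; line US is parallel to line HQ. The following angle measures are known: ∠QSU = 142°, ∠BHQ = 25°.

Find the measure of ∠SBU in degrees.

1. ∠BSU = 38°  [linear pair at S on BQ]
2. ∠BUS = 25°  [US∥HQ, corresponding at U]
3. ∠SBU = 117°  [△BUS]

∠SBU = 117°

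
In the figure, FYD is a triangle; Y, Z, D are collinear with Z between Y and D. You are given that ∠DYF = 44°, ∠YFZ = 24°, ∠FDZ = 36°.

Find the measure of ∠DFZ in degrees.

1. ∠FYZ = 44°  [Z on ray YD]
2. ∠FZY = 112°  [△FYZ]
3. ∠DZF = 68°  [linear pair at Z on YD]
4. ∠DFZ = 76°  [△FZD]

∠DFZ = 76°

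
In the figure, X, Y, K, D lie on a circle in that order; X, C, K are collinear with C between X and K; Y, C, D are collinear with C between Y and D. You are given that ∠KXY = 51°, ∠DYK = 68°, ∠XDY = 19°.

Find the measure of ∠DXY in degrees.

1. ∠KDY = 51°  [same arc YK]
2. ∠DKY = 61°  [△YKD]
3. ∠DXY = 119°  [cyclic XYKD, opposite ∠X+∠K]

∠DXY = 119°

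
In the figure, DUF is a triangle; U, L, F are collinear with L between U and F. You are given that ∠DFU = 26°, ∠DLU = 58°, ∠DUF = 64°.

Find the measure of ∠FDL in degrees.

1. ∠DFL = 26°  [L on ray FU]
2. ∠DLF = 122°  [linear pair at L on UF]
3. ∠FDL = 32°  [△DLF]

∠FDL = 32°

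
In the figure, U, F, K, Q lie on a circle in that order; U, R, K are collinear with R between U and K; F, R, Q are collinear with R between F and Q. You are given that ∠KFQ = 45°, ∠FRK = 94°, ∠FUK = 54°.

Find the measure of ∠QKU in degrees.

∠QKU = 40°

1. ∠QRU = 94°  [vertical angles at R]
2. ∠FQK = 54°  [same arc FK]
3. ∠KRQ = 86°  [linear pair at R on UK]
4. ∠QKU = 40°  [△KRQ]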